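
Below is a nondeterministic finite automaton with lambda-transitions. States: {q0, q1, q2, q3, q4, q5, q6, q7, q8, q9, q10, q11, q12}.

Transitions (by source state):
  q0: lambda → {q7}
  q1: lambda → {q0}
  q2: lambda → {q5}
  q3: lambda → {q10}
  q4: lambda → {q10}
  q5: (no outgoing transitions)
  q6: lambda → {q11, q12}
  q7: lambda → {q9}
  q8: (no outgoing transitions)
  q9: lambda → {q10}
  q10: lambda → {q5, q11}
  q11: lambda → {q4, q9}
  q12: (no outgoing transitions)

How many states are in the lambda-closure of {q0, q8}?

8

Start with {q0, q8}.
From q0 via lambda: add q7.
From q7 via lambda: add q9.
From q9 via lambda: add q10.
From q10 via lambda: add q5, q11.
From q11 via lambda: add q4.
lambda-closure = {q0, q4, q5, q7, q8, q9, q10, q11}, which has 8 states.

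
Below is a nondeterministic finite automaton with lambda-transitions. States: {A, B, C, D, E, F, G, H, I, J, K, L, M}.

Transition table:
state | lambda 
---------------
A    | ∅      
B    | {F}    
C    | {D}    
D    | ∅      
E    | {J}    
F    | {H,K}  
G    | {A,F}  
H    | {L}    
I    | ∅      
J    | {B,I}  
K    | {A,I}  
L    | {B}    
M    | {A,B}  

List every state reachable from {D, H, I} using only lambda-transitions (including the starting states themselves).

{A, B, D, F, H, I, K, L}

Start with {D, H, I}.
From H via lambda: add L.
From L via lambda: add B.
From B via lambda: add F.
From F via lambda: add K.
From K via lambda: add A.
No new states can be added; the closed set is {A, B, D, F, H, I, K, L}.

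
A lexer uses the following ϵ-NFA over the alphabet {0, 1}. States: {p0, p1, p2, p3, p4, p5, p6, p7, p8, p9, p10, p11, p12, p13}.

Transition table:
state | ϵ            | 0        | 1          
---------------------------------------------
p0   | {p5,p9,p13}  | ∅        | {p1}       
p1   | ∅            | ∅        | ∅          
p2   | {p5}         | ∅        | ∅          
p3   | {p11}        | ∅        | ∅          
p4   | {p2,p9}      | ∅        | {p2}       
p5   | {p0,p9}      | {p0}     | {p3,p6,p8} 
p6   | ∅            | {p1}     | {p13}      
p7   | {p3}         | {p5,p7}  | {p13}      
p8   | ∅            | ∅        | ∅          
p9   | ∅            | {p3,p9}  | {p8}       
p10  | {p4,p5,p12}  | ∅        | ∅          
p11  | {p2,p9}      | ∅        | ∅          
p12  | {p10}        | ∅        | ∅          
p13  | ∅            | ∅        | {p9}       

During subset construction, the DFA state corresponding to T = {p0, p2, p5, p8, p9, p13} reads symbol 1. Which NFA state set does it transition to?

{p0, p1, p2, p3, p5, p6, p8, p9, p11, p13}

p0 on 1 → {p1}.
p5 on 1 → {p3, p6, p8}.
p9 on 1 → {p8}.
p13 on 1 → {p9}.
No 1-transition from p2, p8.
Union after reading 1: {p1, p3, p6, p8, p9}.
Now take the ϵ-closure:
From p3 via ϵ: add p11.
From p11 via ϵ: add p2.
From p2 via ϵ: add p5.
From p5 via ϵ: add p0.
From p0 via ϵ: add p13.
No new states can be added; the closed set is {p0, p1, p2, p3, p5, p6, p8, p9, p11, p13}.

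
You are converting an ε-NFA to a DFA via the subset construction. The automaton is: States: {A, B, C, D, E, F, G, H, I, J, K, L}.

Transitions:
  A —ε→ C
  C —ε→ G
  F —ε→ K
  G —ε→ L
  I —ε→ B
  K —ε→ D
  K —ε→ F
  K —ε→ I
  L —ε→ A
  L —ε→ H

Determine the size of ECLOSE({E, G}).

6

Start with {E, G}.
From G via ε: add L.
From L via ε: add A, H.
From A via ε: add C.
ε-closure = {A, C, E, G, H, L}, which has 6 states.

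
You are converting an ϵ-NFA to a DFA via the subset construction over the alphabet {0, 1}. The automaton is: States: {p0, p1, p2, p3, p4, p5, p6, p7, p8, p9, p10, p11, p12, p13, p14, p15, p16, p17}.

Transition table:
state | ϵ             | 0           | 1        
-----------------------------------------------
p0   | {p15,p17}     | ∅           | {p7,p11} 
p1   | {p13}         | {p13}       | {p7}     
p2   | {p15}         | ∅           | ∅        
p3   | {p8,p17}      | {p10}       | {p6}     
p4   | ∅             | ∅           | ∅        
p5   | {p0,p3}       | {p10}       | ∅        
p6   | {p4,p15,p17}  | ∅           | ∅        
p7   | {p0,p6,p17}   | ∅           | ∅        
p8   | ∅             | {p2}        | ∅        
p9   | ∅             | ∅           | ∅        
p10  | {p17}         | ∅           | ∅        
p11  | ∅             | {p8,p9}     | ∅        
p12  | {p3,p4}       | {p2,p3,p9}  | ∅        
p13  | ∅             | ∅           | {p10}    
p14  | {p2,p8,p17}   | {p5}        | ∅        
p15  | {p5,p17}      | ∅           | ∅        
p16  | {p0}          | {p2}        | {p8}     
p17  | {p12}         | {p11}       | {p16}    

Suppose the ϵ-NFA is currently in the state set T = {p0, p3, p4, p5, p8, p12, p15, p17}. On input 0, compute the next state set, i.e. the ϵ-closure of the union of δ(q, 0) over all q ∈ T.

{p0, p2, p3, p4, p5, p8, p9, p10, p11, p12, p15, p17}

p3 on 0 → {p10}.
p5 on 0 → {p10}.
p8 on 0 → {p2}.
p12 on 0 → {p2, p3, p9}.
p17 on 0 → {p11}.
No 0-transition from p0, p4, p15.
Union after reading 0: {p2, p3, p9, p10, p11}.
Now take the ϵ-closure:
From p2 via ϵ: add p15.
From p3 via ϵ: add p8, p17.
From p15 via ϵ: add p5.
From p17 via ϵ: add p12.
From p5 via ϵ: add p0.
From p12 via ϵ: add p4.
No new states can be added; the closed set is {p0, p2, p3, p4, p5, p8, p9, p10, p11, p12, p15, p17}.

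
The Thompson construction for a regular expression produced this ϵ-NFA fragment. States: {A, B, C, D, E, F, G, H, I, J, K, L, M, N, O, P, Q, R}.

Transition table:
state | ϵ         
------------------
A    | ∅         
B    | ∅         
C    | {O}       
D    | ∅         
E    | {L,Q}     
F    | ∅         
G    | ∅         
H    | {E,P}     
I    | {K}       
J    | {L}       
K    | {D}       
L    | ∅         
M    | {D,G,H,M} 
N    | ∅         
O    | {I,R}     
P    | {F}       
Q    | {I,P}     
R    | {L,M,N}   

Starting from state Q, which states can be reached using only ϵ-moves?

Start with {Q}.
From Q via ϵ: add I, P.
From I via ϵ: add K.
From P via ϵ: add F.
From K via ϵ: add D.
No new states can be added; the closed set is {D, F, I, K, P, Q}.

{D, F, I, K, P, Q}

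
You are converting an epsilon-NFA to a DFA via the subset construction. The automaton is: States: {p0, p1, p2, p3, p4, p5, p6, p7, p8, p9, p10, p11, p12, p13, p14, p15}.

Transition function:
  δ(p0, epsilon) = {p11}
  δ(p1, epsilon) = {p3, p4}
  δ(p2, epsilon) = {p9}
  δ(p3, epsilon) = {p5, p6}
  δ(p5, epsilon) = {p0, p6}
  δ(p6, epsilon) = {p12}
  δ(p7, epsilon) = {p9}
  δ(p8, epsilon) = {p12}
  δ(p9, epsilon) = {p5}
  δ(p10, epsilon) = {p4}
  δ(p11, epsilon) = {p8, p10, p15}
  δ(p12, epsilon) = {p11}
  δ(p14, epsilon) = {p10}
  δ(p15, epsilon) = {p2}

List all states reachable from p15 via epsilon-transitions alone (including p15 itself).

{p0, p2, p4, p5, p6, p8, p9, p10, p11, p12, p15}

Start with {p15}.
From p15 via epsilon: add p2.
From p2 via epsilon: add p9.
From p9 via epsilon: add p5.
From p5 via epsilon: add p0, p6.
From p0 via epsilon: add p11.
From p6 via epsilon: add p12.
From p11 via epsilon: add p8, p10.
From p10 via epsilon: add p4.
No new states can be added; the closed set is {p0, p2, p4, p5, p6, p8, p9, p10, p11, p12, p15}.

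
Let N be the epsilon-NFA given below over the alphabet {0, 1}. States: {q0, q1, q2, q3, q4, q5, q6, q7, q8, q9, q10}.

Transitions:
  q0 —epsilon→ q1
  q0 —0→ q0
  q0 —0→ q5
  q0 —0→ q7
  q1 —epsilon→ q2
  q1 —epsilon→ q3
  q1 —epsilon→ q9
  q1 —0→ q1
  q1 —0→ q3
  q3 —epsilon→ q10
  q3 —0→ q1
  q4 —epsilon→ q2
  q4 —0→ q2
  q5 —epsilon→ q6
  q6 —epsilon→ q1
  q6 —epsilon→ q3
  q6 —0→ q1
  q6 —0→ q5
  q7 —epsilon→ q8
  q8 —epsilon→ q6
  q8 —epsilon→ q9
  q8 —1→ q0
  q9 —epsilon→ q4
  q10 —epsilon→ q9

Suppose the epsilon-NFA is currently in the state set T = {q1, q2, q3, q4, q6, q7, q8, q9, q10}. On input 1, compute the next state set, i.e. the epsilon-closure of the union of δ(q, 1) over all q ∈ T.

{q0, q1, q2, q3, q4, q9, q10}

q8 on 1 → {q0}.
No 1-transition from q1, q2, q3, q4, q6, q7, q9, q10.
Union after reading 1: {q0}.
Now take the epsilon-closure:
From q0 via epsilon: add q1.
From q1 via epsilon: add q2, q3, q9.
From q3 via epsilon: add q10.
From q9 via epsilon: add q4.
No new states can be added; the closed set is {q0, q1, q2, q3, q4, q9, q10}.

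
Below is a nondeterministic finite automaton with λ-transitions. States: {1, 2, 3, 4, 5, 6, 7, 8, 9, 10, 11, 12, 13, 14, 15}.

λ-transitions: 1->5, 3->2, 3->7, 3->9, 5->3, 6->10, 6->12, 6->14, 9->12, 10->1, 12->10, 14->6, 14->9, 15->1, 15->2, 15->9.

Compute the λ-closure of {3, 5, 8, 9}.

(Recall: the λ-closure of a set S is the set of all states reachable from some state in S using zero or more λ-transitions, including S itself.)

{1, 2, 3, 5, 7, 8, 9, 10, 12}

Start with {3, 5, 8, 9}.
From 3 via λ: add 2, 7.
From 9 via λ: add 12.
From 12 via λ: add 10.
From 10 via λ: add 1.
No new states can be added; the closed set is {1, 2, 3, 5, 7, 8, 9, 10, 12}.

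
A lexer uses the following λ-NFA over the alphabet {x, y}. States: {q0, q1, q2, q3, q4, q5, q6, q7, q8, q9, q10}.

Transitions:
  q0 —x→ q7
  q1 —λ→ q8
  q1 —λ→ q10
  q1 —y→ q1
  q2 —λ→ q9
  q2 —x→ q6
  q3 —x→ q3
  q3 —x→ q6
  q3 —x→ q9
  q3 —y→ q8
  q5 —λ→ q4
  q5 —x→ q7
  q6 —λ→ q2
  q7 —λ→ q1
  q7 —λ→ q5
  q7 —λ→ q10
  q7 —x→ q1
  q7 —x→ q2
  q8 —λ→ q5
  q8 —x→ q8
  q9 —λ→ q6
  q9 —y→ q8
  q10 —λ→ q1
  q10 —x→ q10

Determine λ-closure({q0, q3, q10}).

Start with {q0, q3, q10}.
From q10 via λ: add q1.
From q1 via λ: add q8.
From q8 via λ: add q5.
From q5 via λ: add q4.
No new states can be added; the closed set is {q0, q1, q3, q4, q5, q8, q10}.

{q0, q1, q3, q4, q5, q8, q10}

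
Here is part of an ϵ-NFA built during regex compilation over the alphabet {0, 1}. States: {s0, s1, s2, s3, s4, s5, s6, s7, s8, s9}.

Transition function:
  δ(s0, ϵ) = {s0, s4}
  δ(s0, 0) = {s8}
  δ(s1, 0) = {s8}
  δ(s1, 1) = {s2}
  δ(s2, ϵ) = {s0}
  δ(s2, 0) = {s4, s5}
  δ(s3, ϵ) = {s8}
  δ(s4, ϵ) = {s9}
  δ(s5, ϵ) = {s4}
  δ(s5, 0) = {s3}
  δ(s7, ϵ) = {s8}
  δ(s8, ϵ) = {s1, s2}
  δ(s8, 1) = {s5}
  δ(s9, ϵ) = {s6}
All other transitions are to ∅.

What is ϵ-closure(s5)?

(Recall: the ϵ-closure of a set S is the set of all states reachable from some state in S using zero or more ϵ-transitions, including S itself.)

{s4, s5, s6, s9}

Start with {s5}.
From s5 via ϵ: add s4.
From s4 via ϵ: add s9.
From s9 via ϵ: add s6.
No new states can be added; the closed set is {s4, s5, s6, s9}.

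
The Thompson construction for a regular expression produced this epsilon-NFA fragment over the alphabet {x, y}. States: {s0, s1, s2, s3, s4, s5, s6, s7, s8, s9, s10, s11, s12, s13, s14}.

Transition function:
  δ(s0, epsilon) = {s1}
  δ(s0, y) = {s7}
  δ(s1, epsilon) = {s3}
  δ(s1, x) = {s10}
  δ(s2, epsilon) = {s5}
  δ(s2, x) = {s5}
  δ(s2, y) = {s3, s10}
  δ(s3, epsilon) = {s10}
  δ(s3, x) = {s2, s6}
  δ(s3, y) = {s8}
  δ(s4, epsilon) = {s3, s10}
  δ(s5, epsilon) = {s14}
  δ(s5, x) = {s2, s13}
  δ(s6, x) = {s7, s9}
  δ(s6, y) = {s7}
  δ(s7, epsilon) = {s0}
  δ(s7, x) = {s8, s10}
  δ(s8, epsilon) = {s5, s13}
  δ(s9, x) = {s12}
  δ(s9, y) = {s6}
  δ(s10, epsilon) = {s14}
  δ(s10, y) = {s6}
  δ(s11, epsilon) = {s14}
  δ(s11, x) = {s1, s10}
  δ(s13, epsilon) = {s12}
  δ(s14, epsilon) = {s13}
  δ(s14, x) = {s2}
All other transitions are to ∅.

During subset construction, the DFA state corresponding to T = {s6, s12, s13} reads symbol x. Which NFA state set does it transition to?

{s0, s1, s3, s7, s9, s10, s12, s13, s14}

s6 on x → {s7, s9}.
No x-transition from s12, s13.
Union after reading x: {s7, s9}.
Now take the epsilon-closure:
From s7 via epsilon: add s0.
From s0 via epsilon: add s1.
From s1 via epsilon: add s3.
From s3 via epsilon: add s10.
From s10 via epsilon: add s14.
From s14 via epsilon: add s13.
From s13 via epsilon: add s12.
No new states can be added; the closed set is {s0, s1, s3, s7, s9, s10, s12, s13, s14}.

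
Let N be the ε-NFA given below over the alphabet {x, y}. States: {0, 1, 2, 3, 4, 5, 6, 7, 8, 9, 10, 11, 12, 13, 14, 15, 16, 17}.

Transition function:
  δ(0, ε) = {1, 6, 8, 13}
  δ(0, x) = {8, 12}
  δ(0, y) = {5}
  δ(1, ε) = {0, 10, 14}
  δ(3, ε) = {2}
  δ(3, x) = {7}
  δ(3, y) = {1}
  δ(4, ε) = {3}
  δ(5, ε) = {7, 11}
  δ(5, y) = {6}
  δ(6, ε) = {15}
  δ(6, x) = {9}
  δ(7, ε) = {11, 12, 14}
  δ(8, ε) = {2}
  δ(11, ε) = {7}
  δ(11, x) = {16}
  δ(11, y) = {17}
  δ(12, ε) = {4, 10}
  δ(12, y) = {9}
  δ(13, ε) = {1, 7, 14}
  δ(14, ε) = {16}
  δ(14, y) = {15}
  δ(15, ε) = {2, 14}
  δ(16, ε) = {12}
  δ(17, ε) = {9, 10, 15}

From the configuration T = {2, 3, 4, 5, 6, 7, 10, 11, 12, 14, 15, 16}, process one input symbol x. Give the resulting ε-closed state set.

{2, 3, 4, 7, 9, 10, 11, 12, 14, 16}

3 on x → {7}.
6 on x → {9}.
11 on x → {16}.
No x-transition from 2, 4, 5, 7, 10, 12, 14, 15, 16.
Union after reading x: {7, 9, 16}.
Now take the ε-closure:
From 7 via ε: add 11, 12, 14.
From 12 via ε: add 4, 10.
From 4 via ε: add 3.
From 3 via ε: add 2.
No new states can be added; the closed set is {2, 3, 4, 7, 9, 10, 11, 12, 14, 16}.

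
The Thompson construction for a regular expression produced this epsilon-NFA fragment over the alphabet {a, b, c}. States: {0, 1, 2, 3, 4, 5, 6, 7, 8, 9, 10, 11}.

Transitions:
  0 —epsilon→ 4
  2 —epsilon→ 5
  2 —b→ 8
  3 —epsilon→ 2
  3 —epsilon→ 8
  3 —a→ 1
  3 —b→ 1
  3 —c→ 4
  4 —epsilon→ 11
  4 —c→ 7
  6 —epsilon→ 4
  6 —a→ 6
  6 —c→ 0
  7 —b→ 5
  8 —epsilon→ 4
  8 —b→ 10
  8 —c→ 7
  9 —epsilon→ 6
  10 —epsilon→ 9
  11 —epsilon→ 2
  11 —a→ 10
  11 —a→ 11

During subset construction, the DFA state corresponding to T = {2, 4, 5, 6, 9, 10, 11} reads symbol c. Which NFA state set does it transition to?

{0, 2, 4, 5, 7, 11}

4 on c → {7}.
6 on c → {0}.
No c-transition from 2, 5, 9, 10, 11.
Union after reading c: {0, 7}.
Now take the epsilon-closure:
From 0 via epsilon: add 4.
From 4 via epsilon: add 11.
From 11 via epsilon: add 2.
From 2 via epsilon: add 5.
No new states can be added; the closed set is {0, 2, 4, 5, 7, 11}.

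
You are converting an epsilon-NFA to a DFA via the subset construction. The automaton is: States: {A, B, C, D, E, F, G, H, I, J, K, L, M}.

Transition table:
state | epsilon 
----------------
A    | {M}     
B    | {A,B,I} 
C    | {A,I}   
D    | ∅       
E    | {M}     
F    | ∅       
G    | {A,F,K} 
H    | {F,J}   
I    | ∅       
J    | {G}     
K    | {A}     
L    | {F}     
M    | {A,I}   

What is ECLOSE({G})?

{A, F, G, I, K, M}

Start with {G}.
From G via epsilon: add A, F, K.
From A via epsilon: add M.
From M via epsilon: add I.
No new states can be added; the closed set is {A, F, G, I, K, M}.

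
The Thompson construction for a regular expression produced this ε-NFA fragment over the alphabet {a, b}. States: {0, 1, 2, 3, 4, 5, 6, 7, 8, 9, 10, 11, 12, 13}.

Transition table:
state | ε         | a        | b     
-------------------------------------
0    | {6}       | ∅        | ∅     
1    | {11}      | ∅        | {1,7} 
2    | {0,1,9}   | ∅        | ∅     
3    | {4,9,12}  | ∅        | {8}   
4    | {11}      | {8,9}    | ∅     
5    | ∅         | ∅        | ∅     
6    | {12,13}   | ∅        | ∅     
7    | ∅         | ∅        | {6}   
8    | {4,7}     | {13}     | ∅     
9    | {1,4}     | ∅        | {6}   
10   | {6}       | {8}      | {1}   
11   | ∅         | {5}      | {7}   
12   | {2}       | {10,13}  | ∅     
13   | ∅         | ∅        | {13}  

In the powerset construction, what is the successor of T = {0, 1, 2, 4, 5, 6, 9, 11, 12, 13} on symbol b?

{0, 1, 2, 4, 6, 7, 9, 11, 12, 13}

1 on b → {1, 7}.
9 on b → {6}.
11 on b → {7}.
13 on b → {13}.
No b-transition from 0, 2, 4, 5, 6, 12.
Union after reading b: {1, 6, 7, 13}.
Now take the ε-closure:
From 1 via ε: add 11.
From 6 via ε: add 12.
From 12 via ε: add 2.
From 2 via ε: add 0, 9.
From 9 via ε: add 4.
No new states can be added; the closed set is {0, 1, 2, 4, 6, 7, 9, 11, 12, 13}.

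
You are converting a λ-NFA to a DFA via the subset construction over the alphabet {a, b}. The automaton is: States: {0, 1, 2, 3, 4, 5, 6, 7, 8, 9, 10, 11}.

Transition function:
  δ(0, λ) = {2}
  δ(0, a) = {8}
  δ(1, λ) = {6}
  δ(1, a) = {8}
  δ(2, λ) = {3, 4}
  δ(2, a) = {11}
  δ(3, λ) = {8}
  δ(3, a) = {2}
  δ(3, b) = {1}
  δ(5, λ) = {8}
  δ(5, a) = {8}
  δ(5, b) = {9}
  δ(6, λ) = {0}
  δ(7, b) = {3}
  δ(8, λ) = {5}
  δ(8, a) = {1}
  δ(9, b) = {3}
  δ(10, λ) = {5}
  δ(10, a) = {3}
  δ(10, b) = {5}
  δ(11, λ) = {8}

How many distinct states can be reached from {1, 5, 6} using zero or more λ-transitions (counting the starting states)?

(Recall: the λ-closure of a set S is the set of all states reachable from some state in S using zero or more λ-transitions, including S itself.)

8

Start with {1, 5, 6}.
From 5 via λ: add 8.
From 6 via λ: add 0.
From 0 via λ: add 2.
From 2 via λ: add 3, 4.
λ-closure = {0, 1, 2, 3, 4, 5, 6, 8}, which has 8 states.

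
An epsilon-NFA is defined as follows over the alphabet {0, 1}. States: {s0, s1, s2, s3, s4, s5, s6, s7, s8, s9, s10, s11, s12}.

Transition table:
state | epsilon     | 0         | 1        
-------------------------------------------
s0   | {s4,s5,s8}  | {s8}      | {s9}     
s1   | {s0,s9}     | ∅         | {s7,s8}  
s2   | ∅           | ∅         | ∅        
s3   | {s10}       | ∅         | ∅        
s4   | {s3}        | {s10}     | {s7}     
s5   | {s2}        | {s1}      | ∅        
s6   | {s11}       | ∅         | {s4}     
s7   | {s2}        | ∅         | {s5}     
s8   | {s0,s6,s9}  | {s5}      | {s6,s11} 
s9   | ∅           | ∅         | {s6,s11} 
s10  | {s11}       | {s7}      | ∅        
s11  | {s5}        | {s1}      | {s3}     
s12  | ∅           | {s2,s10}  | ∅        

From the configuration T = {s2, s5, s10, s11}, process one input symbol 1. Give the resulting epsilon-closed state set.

s11 on 1 → {s3}.
No 1-transition from s2, s5, s10.
Union after reading 1: {s3}.
Now take the epsilon-closure:
From s3 via epsilon: add s10.
From s10 via epsilon: add s11.
From s11 via epsilon: add s5.
From s5 via epsilon: add s2.
No new states can be added; the closed set is {s2, s3, s5, s10, s11}.

{s2, s3, s5, s10, s11}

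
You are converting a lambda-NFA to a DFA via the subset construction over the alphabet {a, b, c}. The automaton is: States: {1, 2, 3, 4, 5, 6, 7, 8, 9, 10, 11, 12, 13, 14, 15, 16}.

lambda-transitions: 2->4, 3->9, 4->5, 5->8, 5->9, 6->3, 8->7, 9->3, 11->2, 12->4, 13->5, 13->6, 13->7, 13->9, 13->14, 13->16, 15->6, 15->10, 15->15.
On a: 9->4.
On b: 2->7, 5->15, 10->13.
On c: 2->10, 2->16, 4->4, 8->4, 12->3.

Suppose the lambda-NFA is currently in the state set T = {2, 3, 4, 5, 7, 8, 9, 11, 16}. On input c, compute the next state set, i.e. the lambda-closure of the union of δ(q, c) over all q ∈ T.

{3, 4, 5, 7, 8, 9, 10, 16}

2 on c → {10, 16}.
4 on c → {4}.
8 on c → {4}.
No c-transition from 3, 5, 7, 9, 11, 16.
Union after reading c: {4, 10, 16}.
Now take the lambda-closure:
From 4 via lambda: add 5.
From 5 via lambda: add 8, 9.
From 8 via lambda: add 7.
From 9 via lambda: add 3.
No new states can be added; the closed set is {3, 4, 5, 7, 8, 9, 10, 16}.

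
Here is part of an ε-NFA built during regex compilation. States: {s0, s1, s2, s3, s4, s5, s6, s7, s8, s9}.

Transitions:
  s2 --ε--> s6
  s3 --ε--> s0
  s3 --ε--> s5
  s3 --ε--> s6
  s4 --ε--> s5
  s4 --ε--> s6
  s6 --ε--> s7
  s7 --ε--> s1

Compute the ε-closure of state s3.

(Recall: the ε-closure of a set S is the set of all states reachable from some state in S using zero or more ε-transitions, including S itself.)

Start with {s3}.
From s3 via ε: add s0, s5, s6.
From s6 via ε: add s7.
From s7 via ε: add s1.
No new states can be added; the closed set is {s0, s1, s3, s5, s6, s7}.

{s0, s1, s3, s5, s6, s7}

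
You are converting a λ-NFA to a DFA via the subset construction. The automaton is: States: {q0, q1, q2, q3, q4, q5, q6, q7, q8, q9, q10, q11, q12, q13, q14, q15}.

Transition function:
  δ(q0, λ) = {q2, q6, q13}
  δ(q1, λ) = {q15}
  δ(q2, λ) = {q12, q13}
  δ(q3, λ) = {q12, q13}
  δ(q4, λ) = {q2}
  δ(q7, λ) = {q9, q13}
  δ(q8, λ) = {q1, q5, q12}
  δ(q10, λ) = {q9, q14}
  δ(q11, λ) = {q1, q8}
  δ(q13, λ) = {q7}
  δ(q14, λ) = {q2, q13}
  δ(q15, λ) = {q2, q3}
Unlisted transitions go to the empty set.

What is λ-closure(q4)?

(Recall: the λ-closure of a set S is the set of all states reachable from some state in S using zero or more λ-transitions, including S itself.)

Start with {q4}.
From q4 via λ: add q2.
From q2 via λ: add q12, q13.
From q13 via λ: add q7.
From q7 via λ: add q9.
No new states can be added; the closed set is {q2, q4, q7, q9, q12, q13}.

{q2, q4, q7, q9, q12, q13}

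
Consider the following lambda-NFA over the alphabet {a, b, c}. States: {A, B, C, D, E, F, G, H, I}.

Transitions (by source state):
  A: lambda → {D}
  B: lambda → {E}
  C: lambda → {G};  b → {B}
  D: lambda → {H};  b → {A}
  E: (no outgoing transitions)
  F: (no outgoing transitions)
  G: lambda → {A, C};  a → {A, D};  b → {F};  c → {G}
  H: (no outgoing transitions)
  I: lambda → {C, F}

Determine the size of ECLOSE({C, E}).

Start with {C, E}.
From C via lambda: add G.
From G via lambda: add A.
From A via lambda: add D.
From D via lambda: add H.
lambda-closure = {A, C, D, E, G, H}, which has 6 states.

6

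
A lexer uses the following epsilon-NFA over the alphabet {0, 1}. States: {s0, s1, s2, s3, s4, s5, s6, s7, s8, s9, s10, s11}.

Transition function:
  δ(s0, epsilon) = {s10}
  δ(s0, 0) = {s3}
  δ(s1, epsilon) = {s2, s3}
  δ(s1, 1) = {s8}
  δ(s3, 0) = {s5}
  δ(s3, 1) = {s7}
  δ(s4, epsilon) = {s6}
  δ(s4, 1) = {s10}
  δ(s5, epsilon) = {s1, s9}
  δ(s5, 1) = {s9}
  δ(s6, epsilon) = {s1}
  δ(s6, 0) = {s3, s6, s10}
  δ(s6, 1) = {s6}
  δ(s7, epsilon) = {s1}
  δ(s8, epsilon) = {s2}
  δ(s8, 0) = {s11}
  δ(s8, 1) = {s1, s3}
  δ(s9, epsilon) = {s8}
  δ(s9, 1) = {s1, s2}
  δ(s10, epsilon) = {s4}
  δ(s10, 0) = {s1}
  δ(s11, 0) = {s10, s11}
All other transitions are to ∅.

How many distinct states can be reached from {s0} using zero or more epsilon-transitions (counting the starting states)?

7

Start with {s0}.
From s0 via epsilon: add s10.
From s10 via epsilon: add s4.
From s4 via epsilon: add s6.
From s6 via epsilon: add s1.
From s1 via epsilon: add s2, s3.
epsilon-closure = {s0, s1, s2, s3, s4, s6, s10}, which has 7 states.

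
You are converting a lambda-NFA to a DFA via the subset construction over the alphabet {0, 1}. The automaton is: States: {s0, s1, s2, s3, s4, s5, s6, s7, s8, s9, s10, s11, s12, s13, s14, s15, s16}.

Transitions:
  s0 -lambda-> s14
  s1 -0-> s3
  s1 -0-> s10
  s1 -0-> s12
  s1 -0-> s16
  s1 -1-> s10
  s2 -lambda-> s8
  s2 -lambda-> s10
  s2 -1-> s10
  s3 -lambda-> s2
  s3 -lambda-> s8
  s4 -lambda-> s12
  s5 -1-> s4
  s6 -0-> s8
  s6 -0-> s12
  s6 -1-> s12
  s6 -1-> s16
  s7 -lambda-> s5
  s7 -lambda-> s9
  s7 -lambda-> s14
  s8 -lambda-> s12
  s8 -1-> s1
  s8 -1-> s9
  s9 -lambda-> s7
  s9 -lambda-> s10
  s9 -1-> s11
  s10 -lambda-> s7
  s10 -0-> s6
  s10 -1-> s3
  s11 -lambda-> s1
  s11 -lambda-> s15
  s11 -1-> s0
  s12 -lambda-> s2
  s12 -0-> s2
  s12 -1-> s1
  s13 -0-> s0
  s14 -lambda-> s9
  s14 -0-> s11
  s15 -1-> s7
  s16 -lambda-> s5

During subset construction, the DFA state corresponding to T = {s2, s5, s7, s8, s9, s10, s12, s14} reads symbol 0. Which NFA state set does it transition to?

{s1, s2, s5, s6, s7, s8, s9, s10, s11, s12, s14, s15}

s10 on 0 → {s6}.
s12 on 0 → {s2}.
s14 on 0 → {s11}.
No 0-transition from s2, s5, s7, s8, s9.
Union after reading 0: {s2, s6, s11}.
Now take the lambda-closure:
From s2 via lambda: add s8, s10.
From s11 via lambda: add s1, s15.
From s8 via lambda: add s12.
From s10 via lambda: add s7.
From s7 via lambda: add s5, s9, s14.
No new states can be added; the closed set is {s1, s2, s5, s6, s7, s8, s9, s10, s11, s12, s14, s15}.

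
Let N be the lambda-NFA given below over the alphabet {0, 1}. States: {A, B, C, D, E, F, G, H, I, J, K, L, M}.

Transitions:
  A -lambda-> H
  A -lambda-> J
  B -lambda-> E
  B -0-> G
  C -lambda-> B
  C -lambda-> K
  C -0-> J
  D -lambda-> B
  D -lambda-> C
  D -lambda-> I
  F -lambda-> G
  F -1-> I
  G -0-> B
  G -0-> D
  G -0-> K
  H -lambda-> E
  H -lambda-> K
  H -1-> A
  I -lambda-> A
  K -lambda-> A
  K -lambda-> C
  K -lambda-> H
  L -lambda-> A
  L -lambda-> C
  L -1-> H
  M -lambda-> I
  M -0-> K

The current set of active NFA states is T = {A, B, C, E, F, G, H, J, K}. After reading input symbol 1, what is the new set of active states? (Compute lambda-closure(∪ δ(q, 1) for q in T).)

F on 1 → {I}.
H on 1 → {A}.
No 1-transition from A, B, C, E, G, J, K.
Union after reading 1: {A, I}.
Now take the lambda-closure:
From A via lambda: add H, J.
From H via lambda: add E, K.
From K via lambda: add C.
From C via lambda: add B.
No new states can be added; the closed set is {A, B, C, E, H, I, J, K}.

{A, B, C, E, H, I, J, K}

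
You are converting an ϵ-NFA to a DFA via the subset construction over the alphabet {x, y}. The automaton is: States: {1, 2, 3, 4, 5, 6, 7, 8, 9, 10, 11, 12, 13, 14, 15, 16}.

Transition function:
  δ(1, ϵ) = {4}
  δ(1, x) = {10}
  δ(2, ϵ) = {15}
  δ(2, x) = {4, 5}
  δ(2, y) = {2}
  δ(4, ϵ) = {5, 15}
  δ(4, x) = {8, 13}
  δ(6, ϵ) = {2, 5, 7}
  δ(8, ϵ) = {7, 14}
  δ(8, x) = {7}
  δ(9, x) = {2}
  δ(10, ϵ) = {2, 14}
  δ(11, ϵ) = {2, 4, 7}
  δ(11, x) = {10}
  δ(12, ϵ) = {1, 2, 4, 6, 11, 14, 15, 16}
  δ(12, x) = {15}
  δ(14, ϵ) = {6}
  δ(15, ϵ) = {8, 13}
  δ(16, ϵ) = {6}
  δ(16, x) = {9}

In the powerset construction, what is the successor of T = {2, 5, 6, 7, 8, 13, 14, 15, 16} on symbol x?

{2, 4, 5, 6, 7, 8, 9, 13, 14, 15}

2 on x → {4, 5}.
8 on x → {7}.
16 on x → {9}.
No x-transition from 5, 6, 7, 13, 14, 15.
Union after reading x: {4, 5, 7, 9}.
Now take the ϵ-closure:
From 4 via ϵ: add 15.
From 15 via ϵ: add 8, 13.
From 8 via ϵ: add 14.
From 14 via ϵ: add 6.
From 6 via ϵ: add 2.
No new states can be added; the closed set is {2, 4, 5, 6, 7, 8, 9, 13, 14, 15}.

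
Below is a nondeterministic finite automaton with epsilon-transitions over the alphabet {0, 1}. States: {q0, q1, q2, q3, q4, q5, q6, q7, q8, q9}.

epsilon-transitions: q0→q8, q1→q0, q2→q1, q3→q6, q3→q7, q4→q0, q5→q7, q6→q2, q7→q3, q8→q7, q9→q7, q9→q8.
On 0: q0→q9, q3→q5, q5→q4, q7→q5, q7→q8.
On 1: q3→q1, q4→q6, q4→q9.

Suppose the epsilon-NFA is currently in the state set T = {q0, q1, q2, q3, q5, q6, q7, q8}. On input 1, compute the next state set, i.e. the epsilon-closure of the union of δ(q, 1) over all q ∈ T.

{q0, q1, q2, q3, q6, q7, q8}

q3 on 1 → {q1}.
No 1-transition from q0, q1, q2, q5, q6, q7, q8.
Union after reading 1: {q1}.
Now take the epsilon-closure:
From q1 via epsilon: add q0.
From q0 via epsilon: add q8.
From q8 via epsilon: add q7.
From q7 via epsilon: add q3.
From q3 via epsilon: add q6.
From q6 via epsilon: add q2.
No new states can be added; the closed set is {q0, q1, q2, q3, q6, q7, q8}.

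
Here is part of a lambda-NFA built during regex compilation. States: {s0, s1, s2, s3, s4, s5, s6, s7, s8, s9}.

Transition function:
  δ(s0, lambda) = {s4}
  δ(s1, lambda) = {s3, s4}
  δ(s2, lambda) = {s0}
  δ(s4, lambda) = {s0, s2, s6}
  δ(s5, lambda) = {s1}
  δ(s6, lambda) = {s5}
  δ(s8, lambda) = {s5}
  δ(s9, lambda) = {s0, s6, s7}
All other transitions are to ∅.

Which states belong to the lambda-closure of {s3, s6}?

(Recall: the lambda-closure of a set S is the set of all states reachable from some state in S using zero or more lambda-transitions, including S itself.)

{s0, s1, s2, s3, s4, s5, s6}

Start with {s3, s6}.
From s6 via lambda: add s5.
From s5 via lambda: add s1.
From s1 via lambda: add s4.
From s4 via lambda: add s0, s2.
No new states can be added; the closed set is {s0, s1, s2, s3, s4, s5, s6}.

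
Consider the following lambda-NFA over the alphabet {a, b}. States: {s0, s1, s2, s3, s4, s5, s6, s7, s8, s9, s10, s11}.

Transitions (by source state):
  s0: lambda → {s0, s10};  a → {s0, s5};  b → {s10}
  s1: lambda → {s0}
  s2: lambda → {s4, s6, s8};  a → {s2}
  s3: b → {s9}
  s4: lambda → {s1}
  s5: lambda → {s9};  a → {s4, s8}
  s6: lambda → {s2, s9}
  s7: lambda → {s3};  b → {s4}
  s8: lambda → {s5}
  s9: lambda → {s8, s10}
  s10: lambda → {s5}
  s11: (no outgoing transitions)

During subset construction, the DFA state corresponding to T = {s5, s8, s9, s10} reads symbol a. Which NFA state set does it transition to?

{s0, s1, s4, s5, s8, s9, s10}

s5 on a → {s4, s8}.
No a-transition from s8, s9, s10.
Union after reading a: {s4, s8}.
Now take the lambda-closure:
From s4 via lambda: add s1.
From s8 via lambda: add s5.
From s1 via lambda: add s0.
From s5 via lambda: add s9.
From s0 via lambda: add s10.
No new states can be added; the closed set is {s0, s1, s4, s5, s8, s9, s10}.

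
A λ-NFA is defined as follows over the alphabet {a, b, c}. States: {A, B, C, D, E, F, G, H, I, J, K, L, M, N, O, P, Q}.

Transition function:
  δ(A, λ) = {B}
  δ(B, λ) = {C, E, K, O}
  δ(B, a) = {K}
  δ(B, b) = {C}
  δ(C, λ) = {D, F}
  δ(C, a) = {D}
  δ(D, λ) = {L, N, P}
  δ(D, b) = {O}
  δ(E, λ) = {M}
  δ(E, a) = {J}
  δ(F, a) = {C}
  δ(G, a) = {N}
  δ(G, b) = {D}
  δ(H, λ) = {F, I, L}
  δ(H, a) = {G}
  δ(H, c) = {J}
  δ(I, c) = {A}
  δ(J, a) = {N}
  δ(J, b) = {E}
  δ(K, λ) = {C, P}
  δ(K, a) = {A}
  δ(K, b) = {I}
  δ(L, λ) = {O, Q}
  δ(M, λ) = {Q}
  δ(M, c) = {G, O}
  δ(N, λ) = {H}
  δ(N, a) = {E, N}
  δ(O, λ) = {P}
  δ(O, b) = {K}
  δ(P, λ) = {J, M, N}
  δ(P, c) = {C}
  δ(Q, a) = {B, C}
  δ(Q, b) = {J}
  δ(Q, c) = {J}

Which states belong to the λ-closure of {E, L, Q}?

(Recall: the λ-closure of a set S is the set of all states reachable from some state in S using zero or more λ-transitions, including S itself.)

Start with {E, L, Q}.
From E via λ: add M.
From L via λ: add O.
From O via λ: add P.
From P via λ: add J, N.
From N via λ: add H.
From H via λ: add F, I.
No new states can be added; the closed set is {E, F, H, I, J, L, M, N, O, P, Q}.

{E, F, H, I, J, L, M, N, O, P, Q}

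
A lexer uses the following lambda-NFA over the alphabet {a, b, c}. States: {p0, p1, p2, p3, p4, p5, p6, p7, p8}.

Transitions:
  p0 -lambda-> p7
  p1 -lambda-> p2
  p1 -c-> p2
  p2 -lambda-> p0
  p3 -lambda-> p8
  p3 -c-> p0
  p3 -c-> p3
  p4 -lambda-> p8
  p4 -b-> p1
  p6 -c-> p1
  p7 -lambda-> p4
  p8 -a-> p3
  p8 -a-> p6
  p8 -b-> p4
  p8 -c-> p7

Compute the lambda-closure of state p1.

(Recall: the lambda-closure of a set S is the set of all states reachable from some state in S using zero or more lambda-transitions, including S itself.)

{p0, p1, p2, p4, p7, p8}

Start with {p1}.
From p1 via lambda: add p2.
From p2 via lambda: add p0.
From p0 via lambda: add p7.
From p7 via lambda: add p4.
From p4 via lambda: add p8.
No new states can be added; the closed set is {p0, p1, p2, p4, p7, p8}.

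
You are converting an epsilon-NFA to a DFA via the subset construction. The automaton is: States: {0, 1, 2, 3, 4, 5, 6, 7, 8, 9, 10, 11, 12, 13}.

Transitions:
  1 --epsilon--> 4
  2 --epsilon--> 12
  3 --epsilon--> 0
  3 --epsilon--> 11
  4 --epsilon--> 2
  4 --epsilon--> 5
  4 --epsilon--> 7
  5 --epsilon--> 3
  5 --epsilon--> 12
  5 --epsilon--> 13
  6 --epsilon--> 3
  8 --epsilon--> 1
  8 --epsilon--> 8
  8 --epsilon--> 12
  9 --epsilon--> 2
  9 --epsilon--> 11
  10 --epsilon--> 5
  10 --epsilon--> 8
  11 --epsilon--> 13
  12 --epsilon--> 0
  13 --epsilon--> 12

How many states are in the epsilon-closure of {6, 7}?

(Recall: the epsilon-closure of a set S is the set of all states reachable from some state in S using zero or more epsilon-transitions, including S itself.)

7

Start with {6, 7}.
From 6 via epsilon: add 3.
From 3 via epsilon: add 0, 11.
From 11 via epsilon: add 13.
From 13 via epsilon: add 12.
epsilon-closure = {0, 3, 6, 7, 11, 12, 13}, which has 7 states.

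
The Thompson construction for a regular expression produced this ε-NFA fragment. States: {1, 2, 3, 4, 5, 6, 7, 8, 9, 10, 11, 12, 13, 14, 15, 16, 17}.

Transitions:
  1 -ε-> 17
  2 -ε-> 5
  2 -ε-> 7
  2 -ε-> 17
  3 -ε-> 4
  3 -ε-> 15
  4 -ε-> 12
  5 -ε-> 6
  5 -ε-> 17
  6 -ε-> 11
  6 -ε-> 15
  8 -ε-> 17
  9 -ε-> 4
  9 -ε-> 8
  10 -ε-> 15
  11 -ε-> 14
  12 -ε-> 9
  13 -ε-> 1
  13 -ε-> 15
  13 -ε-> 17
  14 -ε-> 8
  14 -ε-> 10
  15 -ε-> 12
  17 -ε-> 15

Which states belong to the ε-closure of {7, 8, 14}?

{4, 7, 8, 9, 10, 12, 14, 15, 17}

Start with {7, 8, 14}.
From 8 via ε: add 17.
From 14 via ε: add 10.
From 10 via ε: add 15.
From 15 via ε: add 12.
From 12 via ε: add 9.
From 9 via ε: add 4.
No new states can be added; the closed set is {4, 7, 8, 9, 10, 12, 14, 15, 17}.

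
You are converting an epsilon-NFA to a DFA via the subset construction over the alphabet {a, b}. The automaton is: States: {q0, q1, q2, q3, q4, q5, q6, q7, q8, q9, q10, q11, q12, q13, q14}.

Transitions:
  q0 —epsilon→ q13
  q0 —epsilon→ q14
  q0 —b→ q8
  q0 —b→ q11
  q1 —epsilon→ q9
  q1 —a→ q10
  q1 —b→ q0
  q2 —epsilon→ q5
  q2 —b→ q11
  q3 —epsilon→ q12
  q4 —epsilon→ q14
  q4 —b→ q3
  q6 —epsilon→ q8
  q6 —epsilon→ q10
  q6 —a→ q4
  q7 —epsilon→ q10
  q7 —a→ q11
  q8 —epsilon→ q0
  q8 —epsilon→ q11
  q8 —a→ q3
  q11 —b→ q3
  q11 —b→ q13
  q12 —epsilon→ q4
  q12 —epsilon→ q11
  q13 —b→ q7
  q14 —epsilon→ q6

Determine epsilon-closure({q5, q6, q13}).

Start with {q5, q6, q13}.
From q6 via epsilon: add q8, q10.
From q8 via epsilon: add q0, q11.
From q0 via epsilon: add q14.
No new states can be added; the closed set is {q0, q5, q6, q8, q10, q11, q13, q14}.

{q0, q5, q6, q8, q10, q11, q13, q14}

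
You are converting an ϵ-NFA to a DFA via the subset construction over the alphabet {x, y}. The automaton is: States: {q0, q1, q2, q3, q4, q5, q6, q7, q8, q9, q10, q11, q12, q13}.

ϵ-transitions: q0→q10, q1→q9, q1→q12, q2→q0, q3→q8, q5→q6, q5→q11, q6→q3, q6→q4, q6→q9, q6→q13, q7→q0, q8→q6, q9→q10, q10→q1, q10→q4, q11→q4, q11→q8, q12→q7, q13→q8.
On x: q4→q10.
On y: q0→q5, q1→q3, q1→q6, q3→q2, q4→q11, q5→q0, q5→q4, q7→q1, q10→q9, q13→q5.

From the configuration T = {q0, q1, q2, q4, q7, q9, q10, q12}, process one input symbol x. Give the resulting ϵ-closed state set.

{q0, q1, q4, q7, q9, q10, q12}

q4 on x → {q10}.
No x-transition from q0, q1, q2, q7, q9, q10, q12.
Union after reading x: {q10}.
Now take the ϵ-closure:
From q10 via ϵ: add q1, q4.
From q1 via ϵ: add q9, q12.
From q12 via ϵ: add q7.
From q7 via ϵ: add q0.
No new states can be added; the closed set is {q0, q1, q4, q7, q9, q10, q12}.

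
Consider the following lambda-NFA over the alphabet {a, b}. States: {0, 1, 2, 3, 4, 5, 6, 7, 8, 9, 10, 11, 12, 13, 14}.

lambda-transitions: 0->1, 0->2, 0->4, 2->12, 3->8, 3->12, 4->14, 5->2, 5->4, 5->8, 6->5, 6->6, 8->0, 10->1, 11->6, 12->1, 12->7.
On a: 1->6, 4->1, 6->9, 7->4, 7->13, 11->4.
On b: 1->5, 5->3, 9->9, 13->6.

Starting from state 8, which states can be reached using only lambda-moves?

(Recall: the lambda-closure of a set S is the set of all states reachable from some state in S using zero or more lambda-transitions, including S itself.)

{0, 1, 2, 4, 7, 8, 12, 14}

Start with {8}.
From 8 via lambda: add 0.
From 0 via lambda: add 1, 2, 4.
From 2 via lambda: add 12.
From 4 via lambda: add 14.
From 12 via lambda: add 7.
No new states can be added; the closed set is {0, 1, 2, 4, 7, 8, 12, 14}.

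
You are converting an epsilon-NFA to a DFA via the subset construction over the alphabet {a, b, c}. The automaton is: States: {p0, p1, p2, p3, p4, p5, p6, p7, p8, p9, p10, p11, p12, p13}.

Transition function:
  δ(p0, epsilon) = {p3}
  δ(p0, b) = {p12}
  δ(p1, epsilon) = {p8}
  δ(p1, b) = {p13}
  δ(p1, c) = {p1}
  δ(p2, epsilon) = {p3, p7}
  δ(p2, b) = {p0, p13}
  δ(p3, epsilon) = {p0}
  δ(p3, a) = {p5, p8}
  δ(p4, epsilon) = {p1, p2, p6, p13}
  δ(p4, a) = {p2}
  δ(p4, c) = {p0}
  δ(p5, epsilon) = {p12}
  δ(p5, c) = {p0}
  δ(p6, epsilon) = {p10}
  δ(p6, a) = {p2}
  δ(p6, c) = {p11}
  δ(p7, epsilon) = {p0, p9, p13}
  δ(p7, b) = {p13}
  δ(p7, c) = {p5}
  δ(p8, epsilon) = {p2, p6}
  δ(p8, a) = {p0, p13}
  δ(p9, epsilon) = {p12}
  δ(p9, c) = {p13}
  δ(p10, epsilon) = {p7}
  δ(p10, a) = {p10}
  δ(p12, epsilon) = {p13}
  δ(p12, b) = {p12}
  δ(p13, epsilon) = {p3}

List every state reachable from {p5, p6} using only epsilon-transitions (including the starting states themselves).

Start with {p5, p6}.
From p5 via epsilon: add p12.
From p6 via epsilon: add p10.
From p10 via epsilon: add p7.
From p12 via epsilon: add p13.
From p7 via epsilon: add p0, p9.
From p13 via epsilon: add p3.
No new states can be added; the closed set is {p0, p3, p5, p6, p7, p9, p10, p12, p13}.

{p0, p3, p5, p6, p7, p9, p10, p12, p13}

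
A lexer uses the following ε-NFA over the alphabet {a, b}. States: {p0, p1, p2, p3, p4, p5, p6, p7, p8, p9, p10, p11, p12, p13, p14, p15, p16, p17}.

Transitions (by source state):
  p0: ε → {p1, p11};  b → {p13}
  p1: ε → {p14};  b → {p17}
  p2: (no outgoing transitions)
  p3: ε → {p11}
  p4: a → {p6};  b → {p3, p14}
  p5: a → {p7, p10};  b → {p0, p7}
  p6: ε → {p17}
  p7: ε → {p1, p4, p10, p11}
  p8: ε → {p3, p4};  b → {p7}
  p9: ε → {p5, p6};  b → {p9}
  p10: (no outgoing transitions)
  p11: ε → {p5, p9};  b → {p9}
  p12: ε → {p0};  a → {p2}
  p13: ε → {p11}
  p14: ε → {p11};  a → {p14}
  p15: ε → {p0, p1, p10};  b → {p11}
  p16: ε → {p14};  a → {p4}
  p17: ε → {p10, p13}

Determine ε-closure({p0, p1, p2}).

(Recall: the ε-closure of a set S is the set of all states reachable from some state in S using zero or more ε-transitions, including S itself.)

Start with {p0, p1, p2}.
From p0 via ε: add p11.
From p1 via ε: add p14.
From p11 via ε: add p5, p9.
From p9 via ε: add p6.
From p6 via ε: add p17.
From p17 via ε: add p10, p13.
No new states can be added; the closed set is {p0, p1, p2, p5, p6, p9, p10, p11, p13, p14, p17}.

{p0, p1, p2, p5, p6, p9, p10, p11, p13, p14, p17}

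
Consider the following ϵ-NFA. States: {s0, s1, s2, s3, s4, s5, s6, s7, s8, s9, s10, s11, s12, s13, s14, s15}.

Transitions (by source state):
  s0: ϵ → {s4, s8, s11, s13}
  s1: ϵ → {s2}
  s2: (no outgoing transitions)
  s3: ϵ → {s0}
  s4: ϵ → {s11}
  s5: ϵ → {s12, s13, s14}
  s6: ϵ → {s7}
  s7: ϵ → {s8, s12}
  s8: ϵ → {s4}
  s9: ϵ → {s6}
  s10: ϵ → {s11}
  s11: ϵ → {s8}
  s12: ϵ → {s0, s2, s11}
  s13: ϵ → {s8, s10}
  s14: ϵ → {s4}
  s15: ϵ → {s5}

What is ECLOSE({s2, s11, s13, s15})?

Start with {s2, s11, s13, s15}.
From s11 via ϵ: add s8.
From s13 via ϵ: add s10.
From s15 via ϵ: add s5.
From s5 via ϵ: add s12, s14.
From s8 via ϵ: add s4.
From s12 via ϵ: add s0.
No new states can be added; the closed set is {s0, s2, s4, s5, s8, s10, s11, s12, s13, s14, s15}.

{s0, s2, s4, s5, s8, s10, s11, s12, s13, s14, s15}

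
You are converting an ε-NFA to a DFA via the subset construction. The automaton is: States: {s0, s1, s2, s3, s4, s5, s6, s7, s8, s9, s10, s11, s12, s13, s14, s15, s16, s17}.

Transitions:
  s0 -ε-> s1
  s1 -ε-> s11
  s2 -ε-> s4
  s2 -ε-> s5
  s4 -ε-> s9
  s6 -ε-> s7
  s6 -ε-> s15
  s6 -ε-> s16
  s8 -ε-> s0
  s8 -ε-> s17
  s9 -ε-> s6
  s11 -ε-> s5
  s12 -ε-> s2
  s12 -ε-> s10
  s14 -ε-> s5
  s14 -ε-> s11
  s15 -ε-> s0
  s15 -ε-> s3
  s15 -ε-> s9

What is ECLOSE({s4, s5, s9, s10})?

Start with {s4, s5, s9, s10}.
From s9 via ε: add s6.
From s6 via ε: add s7, s15, s16.
From s15 via ε: add s0, s3.
From s0 via ε: add s1.
From s1 via ε: add s11.
No new states can be added; the closed set is {s0, s1, s3, s4, s5, s6, s7, s9, s10, s11, s15, s16}.

{s0, s1, s3, s4, s5, s6, s7, s9, s10, s11, s15, s16}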